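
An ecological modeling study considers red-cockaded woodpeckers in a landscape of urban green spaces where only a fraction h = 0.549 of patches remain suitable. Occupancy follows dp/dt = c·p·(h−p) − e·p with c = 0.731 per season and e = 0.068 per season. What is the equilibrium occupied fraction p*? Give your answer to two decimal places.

0.46

Setting dp/dt = 0 and dividing by p* gives c·(h−p*) = e.
So p* = h − e/c = 0.549 − 0.068/0.731 = 0.549 − 0.0930 = 0.4560.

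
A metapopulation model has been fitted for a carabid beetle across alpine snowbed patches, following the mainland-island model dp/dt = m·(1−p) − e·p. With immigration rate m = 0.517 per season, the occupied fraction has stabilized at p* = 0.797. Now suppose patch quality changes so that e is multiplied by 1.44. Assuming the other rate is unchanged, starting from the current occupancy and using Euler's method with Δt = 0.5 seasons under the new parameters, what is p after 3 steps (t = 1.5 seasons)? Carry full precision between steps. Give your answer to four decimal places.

Balance m(1−p*) = e·p* gives e = m(1−p*)/p* = 0.517×0.20300/0.79700 = 0.13168.
Starting from p₀ = 0.79700; update p ← p + (dp/dt)·Δt with the new parameters.
p: 0.79700 → 0.77391  (Δp = -0.02309)
p: 0.77391 → 0.75898  (Δp = -0.01493)
p: 0.75898 → 0.74932  (Δp = -0.00966)

0.7493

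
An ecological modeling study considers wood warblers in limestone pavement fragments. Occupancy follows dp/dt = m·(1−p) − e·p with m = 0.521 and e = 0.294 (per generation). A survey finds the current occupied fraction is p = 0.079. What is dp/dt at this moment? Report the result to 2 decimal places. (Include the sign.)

0.46

Colonization term: m·(1−p) = 0.521×0.9210 = 0.47984.
Extinction term: e·p = 0.02323.
dp/dt = 0.47984 − 0.02323 = 0.45661.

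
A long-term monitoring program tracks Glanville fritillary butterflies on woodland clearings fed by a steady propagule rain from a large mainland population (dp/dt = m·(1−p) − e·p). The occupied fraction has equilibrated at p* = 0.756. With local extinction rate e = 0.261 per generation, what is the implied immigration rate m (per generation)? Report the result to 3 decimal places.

At equilibrium m(1−p*) = e·p*, so m = e·p*/(1−p*).
m = 0.261 × 0.756 / 0.2440 = 0.1973/0.2440 = 0.8087.

0.809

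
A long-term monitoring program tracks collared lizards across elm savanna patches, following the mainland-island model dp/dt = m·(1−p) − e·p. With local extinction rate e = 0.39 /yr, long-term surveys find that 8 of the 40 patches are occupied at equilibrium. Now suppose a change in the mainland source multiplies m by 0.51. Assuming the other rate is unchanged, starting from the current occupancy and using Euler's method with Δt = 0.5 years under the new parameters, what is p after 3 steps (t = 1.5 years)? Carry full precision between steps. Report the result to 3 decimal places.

0.154

Observed p* = 8/40 = 0.20000.
Balance m(1−p*) = e·p* gives m = e·p*/(1−p*) = 0.39×0.20000/0.80000 = 0.09750.
Starting from p₀ = 0.20000; update p ← p + (dp/dt)·Δt with the new parameters.
t = 0.5: p = 0.20000 + (-0.01911) = 0.18089
t = 1: p = 0.18089 + (-0.01491) = 0.16598
t = 1.5: p = 0.16598 + (-0.01163) = 0.15435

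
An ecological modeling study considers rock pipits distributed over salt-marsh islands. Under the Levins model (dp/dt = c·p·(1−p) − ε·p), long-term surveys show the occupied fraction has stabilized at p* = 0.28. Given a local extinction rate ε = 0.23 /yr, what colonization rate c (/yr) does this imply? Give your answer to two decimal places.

0.32

At equilibrium c(1−p*) = ε, so c = ε/(1−p*).
c = 0.23/(1 − 0.28) = 0.23/0.7200 = 0.3194.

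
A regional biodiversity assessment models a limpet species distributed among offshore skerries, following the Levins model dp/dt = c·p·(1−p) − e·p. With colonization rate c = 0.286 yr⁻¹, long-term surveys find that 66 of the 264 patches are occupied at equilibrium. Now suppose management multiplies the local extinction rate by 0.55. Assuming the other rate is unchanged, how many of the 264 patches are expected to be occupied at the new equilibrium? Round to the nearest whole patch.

155

Observed p* = 66/264 = 0.25000.
Balance c(1−p*) = e gives e = 0.286×(1 − 0.25000) = 0.21450.
New p* = 1 − e/c = 1 − 0.11798/0.28600 = 0.58748.
Expected occupied = 264 × 0.58748 = 155.09 ≈ 155.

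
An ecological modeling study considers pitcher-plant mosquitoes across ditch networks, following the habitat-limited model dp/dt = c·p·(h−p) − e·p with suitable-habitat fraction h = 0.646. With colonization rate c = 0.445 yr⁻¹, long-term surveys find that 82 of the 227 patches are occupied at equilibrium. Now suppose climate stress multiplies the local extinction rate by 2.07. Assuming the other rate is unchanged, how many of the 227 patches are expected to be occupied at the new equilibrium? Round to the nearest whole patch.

13

Observed p* = 82/227 = 0.36123.
Balance c(h−p*) = e gives e = 0.445×(0.646 − 0.36123) = 0.12672.
New p* = 0.646 − e/c = 0.646 − 0.26231/0.44500 = 0.05654.
Expected occupied = 227 × 0.05654 = 12.83 ≈ 13.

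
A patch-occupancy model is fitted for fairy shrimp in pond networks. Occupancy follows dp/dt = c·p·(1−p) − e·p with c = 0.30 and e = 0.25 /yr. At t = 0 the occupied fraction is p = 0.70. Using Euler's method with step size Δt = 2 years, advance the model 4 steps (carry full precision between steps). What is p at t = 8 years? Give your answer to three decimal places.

Update rule: p ← p + [c·p·(1−p) − e·p]·Δt with Δt = 2.
p: 0.70000 → 0.47600  (Δp = -0.22400)
p: 0.47600 → 0.38765  (Δp = -0.08835)
p: 0.38765 → 0.33625  (Δp = -0.05140)
p: 0.33625 → 0.30204  (Δp = -0.03421)

0.302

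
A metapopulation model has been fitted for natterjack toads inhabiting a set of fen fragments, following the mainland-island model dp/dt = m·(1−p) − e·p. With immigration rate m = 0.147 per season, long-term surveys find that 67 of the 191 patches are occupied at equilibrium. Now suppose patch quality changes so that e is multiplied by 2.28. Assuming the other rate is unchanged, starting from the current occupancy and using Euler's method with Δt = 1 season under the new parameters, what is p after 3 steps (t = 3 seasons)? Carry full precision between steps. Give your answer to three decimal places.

0.194

Observed p* = 67/191 = 0.35079.
Balance m(1−p*) = e·p* gives e = m(1−p*)/p* = 0.147×0.64921/0.35079 = 0.27206.
Starting from p₀ = 0.35079; update p ← p + (dp/dt)·Δt with the new parameters.
step 1: Δp = -0.12216, p = 0.22863
step 2: Δp = -0.02843, p = 0.20020
step 3: Δp = -0.00661, p = 0.19359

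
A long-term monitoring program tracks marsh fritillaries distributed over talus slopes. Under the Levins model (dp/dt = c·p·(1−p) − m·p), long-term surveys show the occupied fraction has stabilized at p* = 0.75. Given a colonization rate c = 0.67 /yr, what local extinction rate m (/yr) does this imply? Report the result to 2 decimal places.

At equilibrium c(1−p*) = m.
m = 0.67 × (1 − 0.75) = 0.67 × 0.2500 = 0.1675.

0.17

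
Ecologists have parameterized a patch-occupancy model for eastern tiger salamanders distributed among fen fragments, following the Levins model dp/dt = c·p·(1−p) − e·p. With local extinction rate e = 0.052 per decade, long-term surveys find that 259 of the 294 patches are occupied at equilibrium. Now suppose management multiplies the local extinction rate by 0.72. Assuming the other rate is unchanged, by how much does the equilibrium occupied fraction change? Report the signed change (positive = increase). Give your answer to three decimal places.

Observed p* = 259/294 = 0.88095.
Balance c(1−p*) = e gives c = e/(1 − 0.88095) = 0.052/0.11905 = 0.43679.
New p* = 1 − e/c = 1 − 0.03744/0.43679 = 0.91428.
Δp* = 0.91428 − 0.88095 = +0.03333.

0.033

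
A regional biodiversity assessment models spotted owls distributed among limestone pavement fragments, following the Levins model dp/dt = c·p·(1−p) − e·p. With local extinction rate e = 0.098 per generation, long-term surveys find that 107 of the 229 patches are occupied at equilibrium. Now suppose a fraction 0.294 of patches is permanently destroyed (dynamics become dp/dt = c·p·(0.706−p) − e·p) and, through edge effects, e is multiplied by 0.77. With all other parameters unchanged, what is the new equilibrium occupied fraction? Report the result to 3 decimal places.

Observed p* = 107/229 = 0.46725.
Balance c(1−p*) = e gives c = e/(1 − 0.46725) = 0.098/0.53275 = 0.18395.
New p* = 0.706 − e/c = 0.706 − 0.07546/0.18395 = 0.29578.

0.296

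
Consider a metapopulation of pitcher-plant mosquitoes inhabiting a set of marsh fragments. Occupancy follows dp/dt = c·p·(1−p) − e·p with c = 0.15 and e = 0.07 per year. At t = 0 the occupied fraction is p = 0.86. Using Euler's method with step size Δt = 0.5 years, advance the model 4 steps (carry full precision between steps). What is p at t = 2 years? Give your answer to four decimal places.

Update rule: p ← p + [c·p·(1−p) − e·p]·Δt with Δt = 0.5.
  1  |  dp/dt·Δt = -0.021070  |  p_1 = 0.838930
  2  |  dp/dt·Δt = -0.019228  |  p_2 = 0.819702
  3  |  dp/dt·Δt = -0.017605  |  p_3 = 0.802097
  4  |  dp/dt·Δt = -0.016168  |  p_4 = 0.785929

0.7859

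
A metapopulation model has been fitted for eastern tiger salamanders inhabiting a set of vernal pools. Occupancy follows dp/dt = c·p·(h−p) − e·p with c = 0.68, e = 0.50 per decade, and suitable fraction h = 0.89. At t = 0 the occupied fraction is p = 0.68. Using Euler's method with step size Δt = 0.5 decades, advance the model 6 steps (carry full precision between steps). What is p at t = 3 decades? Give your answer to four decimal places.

0.3329

Update rule: p ← p + [c·p·(h−p) − e·p]·Δt with Δt = 0.5.
p: 0.68000 → 0.55855  (Δp = -0.12145)
p: 0.55855 → 0.48186  (Δp = -0.07669)
p: 0.48186 → 0.42826  (Δp = -0.05360)
p: 0.42826 → 0.38843  (Δp = -0.03983)
p: 0.38843 → 0.35756  (Δp = -0.03087)
p: 0.35756 → 0.33290  (Δp = -0.02466)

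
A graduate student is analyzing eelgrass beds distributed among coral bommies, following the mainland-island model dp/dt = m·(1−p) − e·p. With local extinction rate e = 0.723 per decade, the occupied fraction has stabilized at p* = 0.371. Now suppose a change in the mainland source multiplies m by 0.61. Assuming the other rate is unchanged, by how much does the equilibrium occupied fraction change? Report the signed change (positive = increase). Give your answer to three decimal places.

-0.106

Balance m(1−p*) = e·p* gives m = e·p*/(1−p*) = 0.723×0.37100/0.62900 = 0.42644.
New p* = m/(m+e) = 0.26013/(0.26013+0.72300) = 0.26459.
Δp* = 0.26459 − 0.37100 = -0.10641.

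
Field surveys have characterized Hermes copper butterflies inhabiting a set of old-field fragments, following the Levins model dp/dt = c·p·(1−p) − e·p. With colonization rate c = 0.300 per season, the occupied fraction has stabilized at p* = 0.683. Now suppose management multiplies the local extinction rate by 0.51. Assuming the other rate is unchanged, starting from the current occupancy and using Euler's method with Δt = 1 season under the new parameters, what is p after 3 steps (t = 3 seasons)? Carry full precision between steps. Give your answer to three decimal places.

0.763

Balance c(1−p*) = e gives e = 0.300×(1 − 0.68300) = 0.09510.
Starting from p₀ = 0.68300; update p ← p + (dp/dt)·Δt with the new parameters.
p: 0.68300 → 0.71483  (Δp = +0.03183)
p: 0.71483 → 0.74131  (Δp = +0.02648)
p: 0.74131 → 0.76289  (Δp = +0.02158)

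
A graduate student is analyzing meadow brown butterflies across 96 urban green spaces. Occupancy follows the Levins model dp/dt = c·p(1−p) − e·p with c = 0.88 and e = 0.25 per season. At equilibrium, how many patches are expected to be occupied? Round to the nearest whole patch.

p* = 1 − e/c = 1 − 0.25/0.88 = 0.7159.
Expected occupied patches = N × p* = 96 × 0.7159 = 68.73 ≈ 69.

69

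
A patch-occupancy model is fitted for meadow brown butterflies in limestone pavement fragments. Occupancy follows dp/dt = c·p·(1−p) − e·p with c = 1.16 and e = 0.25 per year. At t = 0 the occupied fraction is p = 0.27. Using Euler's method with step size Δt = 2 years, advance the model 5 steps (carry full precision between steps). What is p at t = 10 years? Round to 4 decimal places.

0.7413

Update rule: p ← p + [c·p·(1−p) − e·p]·Δt with Δt = 2.
  1  |  dp/dt·Δt = +0.322272  |  p_1 = 0.592272
  2  |  dp/dt·Δt = +0.264111  |  p_2 = 0.856383
  3  |  dp/dt·Δt = -0.142853  |  p_3 = 0.713531
  4  |  dp/dt·Δt = +0.117453  |  p_4 = 0.830984
  5  |  dp/dt·Δt = -0.089649  |  p_5 = 0.741335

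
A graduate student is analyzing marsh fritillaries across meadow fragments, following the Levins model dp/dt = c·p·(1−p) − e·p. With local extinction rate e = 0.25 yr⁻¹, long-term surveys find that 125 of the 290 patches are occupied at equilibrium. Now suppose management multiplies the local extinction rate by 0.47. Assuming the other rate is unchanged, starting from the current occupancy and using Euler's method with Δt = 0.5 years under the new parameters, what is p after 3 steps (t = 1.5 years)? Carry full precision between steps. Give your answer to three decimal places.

0.513

Observed p* = 125/290 = 0.43103.
Balance c(1−p*) = e gives c = e/(1 − 0.43103) = 0.25/0.56897 = 0.43939.
Starting from p₀ = 0.43103; update p ← p + (dp/dt)·Δt with the new parameters.
  1  |  dp/dt·Δt = +0.028556  |  p_1 = 0.459591
  2  |  dp/dt·Δt = +0.027565  |  p_2 = 0.487155
  3  |  dp/dt·Δt = +0.026268  |  p_3 = 0.513423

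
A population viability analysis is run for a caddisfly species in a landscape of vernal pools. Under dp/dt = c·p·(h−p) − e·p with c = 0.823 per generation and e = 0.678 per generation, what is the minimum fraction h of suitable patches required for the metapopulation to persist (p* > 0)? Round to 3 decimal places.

p* = h − e/c is positive only when h > e/c.
h_min = e/c = 0.678/0.823 = 0.8238.

0.824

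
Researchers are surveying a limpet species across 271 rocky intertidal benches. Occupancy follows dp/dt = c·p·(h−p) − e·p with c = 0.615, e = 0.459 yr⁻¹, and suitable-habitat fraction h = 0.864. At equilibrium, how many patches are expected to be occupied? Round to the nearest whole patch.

p* = h − e/c = 0.864 − 0.7463 = 0.1177.
Expected occupied patches = N × p* = 271 × 0.1177 = 31.89 ≈ 32.

32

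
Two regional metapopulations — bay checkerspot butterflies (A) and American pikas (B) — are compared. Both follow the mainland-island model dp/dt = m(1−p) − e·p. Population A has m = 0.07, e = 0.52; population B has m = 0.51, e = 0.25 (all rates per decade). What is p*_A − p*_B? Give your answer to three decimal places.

A: p*_A = m/(m+e) = 0.07/0.5900 = 0.1186.
B: p*_B = 0.51/0.7600 = 0.6711.
p*_A − p*_B = 0.1186 − 0.6711 = -0.5524.

-0.552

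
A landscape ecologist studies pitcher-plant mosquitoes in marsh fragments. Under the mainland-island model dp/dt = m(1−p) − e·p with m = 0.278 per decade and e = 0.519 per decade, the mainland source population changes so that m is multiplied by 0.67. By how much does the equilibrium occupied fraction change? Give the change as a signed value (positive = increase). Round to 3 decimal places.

Before: p* = 0.278/(0.278+0.519) = 0.3488.
After: m = 0.18626, e = 0.519; p* = 0.18626/0.7053 = 0.2641.
Δp* = 0.2641 − 0.3488 = -0.0847.

-0.085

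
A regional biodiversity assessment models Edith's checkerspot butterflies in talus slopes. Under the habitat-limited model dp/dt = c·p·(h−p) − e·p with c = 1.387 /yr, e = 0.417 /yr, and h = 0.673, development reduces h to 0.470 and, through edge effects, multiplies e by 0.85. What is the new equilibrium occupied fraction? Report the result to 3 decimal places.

Before: p* = h − e/c = 0.673 − 0.417/1.387 = 0.673 − 0.3006 = 0.3724.
After: c = 1.387, e = 0.35445, h = 0.470; p* = 0.470 − 0.35445/1.387 = 0.2144.

0.214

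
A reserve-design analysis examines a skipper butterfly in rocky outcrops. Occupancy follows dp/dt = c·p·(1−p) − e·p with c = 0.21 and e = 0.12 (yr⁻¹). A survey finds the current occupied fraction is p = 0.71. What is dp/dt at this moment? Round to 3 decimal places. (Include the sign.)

Colonization term: c·p·(1−p) = 0.21×0.71×0.2900 = 0.04324.
Extinction term: e·p = 0.08520.
dp/dt = 0.04324 − 0.08520 = -0.04196.

-0.042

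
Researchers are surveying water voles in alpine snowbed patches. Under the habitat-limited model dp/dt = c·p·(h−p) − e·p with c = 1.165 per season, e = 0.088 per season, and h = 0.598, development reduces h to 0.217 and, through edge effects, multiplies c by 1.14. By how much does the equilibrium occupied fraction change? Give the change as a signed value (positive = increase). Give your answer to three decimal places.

Before: p* = h − e/c = 0.598 − 0.088/1.165 = 0.598 − 0.0755 = 0.5225.
After: c = 1.3281, e = 0.088, h = 0.217; p* = 0.217 − 0.088/1.3281 = 0.1507.
Δp* = 0.1507 − 0.5225 = -0.3717.

-0.372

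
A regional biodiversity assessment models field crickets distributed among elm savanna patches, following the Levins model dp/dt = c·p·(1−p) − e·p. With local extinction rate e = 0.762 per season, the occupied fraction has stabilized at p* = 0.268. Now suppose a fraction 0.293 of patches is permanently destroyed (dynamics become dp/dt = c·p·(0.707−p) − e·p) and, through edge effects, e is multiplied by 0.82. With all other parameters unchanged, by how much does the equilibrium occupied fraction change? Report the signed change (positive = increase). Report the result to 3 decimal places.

Balance c(1−p*) = e gives c = e/(1 − 0.26800) = 0.762/0.73200 = 1.04098.
New p* = 0.707 − e/c = 0.707 − 0.62484/1.04098 = 0.10676.
Δp* = 0.10676 − 0.26800 = -0.16124.

-0.161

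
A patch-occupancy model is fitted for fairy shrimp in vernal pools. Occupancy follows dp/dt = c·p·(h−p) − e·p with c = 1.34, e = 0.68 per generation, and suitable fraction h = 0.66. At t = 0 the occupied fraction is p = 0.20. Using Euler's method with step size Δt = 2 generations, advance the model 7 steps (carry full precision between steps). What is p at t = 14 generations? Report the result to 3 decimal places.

Update rule: p ← p + [c·p·(h−p) − e·p]·Δt with Δt = 2.
t = 2: p = 0.20000 + (-0.02544) = 0.17456
t = 4: p = 0.17456 + (-0.01030) = 0.16426
t = 6: p = 0.16426 + (-0.00516) = 0.15910
t = 8: p = 0.15910 + (-0.00280) = 0.15630
t = 10: p = 0.15630 + (-0.00158) = 0.15472
t = 12: p = 0.15472 + (-0.00091) = 0.15382
t = 14: p = 0.15382 + (-0.00053) = 0.15329

0.153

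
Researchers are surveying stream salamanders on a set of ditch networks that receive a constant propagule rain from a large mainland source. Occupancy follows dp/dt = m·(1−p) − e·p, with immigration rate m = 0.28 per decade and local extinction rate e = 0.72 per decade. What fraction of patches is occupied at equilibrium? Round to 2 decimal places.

At equilibrium the propagule rain into empty patches balances local extinction: m(1−p*) = e·p*.
p* = m/(m+e) = 0.28/(0.28+0.72) = 0.28/1.0000 = 0.2800.

0.28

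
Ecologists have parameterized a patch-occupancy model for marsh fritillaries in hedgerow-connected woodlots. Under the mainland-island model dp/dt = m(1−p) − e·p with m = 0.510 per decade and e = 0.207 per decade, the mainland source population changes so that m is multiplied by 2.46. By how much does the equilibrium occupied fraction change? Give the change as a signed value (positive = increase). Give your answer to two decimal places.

Before: p* = 0.510/(0.510+0.207) = 0.7113.
After: m = 1.2546, e = 0.207; p* = 1.2546/1.4616 = 0.8584.
Δp* = 0.8584 − 0.7113 = +0.1471.

0.15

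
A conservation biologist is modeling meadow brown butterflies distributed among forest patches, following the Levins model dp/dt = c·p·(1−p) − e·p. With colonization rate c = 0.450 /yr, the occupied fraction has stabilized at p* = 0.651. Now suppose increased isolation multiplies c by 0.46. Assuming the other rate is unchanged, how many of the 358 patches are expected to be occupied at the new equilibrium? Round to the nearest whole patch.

Balance c(1−p*) = e gives e = 0.450×(1 − 0.65100) = 0.15705.
New p* = 1 − e/c = 1 − 0.15705/0.20700 = 0.24130.
Expected occupied = 358 × 0.24130 = 86.39 ≈ 86.

86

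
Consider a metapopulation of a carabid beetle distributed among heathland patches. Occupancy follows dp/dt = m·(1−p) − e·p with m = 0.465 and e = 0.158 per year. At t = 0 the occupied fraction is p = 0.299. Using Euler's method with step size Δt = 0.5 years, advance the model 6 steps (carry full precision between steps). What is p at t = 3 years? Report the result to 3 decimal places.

Update rule: p ← p + [m·(1−p) − e·p]·Δt with Δt = 0.5.
t = 0.5: p = 0.29900 + (+0.13936) = 0.43836
t = 1: p = 0.43836 + (+0.09595) = 0.53431
t = 1.5: p = 0.53431 + (+0.06606) = 0.60037
t = 2: p = 0.60037 + (+0.04548) = 0.64586
t = 2.5: p = 0.64586 + (+0.03132) = 0.67717
t = 3: p = 0.67717 + (+0.02156) = 0.69873

0.699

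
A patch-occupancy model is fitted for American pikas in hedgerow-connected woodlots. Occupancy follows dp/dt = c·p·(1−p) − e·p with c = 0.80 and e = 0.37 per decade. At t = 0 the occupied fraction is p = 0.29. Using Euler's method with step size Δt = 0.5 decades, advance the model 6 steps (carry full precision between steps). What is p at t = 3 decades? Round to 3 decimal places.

0.440

Update rule: p ← p + [c·p·(1−p) − e·p]·Δt with Δt = 0.5.
p: 0.29000 → 0.31871  (Δp = +0.02871)
p: 0.31871 → 0.34660  (Δp = +0.02789)
p: 0.34660 → 0.37307  (Δp = +0.02647)
p: 0.37307 → 0.39761  (Δp = +0.02454)
p: 0.39761 → 0.41986  (Δp = +0.02225)
p: 0.41986 → 0.43961  (Δp = +0.01976)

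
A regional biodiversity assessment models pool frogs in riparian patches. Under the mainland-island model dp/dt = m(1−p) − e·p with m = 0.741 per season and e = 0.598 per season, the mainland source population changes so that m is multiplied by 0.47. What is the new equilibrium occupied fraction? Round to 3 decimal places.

0.368

Before: p* = 0.741/(0.741+0.598) = 0.5534.
After: m = 0.34827, e = 0.598; p* = 0.34827/0.9463 = 0.3680.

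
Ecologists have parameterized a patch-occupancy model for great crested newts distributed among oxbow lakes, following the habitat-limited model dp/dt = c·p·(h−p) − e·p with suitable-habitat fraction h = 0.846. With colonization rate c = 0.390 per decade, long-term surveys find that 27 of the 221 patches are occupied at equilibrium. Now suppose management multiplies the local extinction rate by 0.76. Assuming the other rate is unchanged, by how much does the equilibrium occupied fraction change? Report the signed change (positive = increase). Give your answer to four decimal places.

Observed p* = 27/221 = 0.12217.
Balance c(h−p*) = e gives e = 0.390×(0.846 − 0.12217) = 0.28229.
New p* = 0.846 − e/c = 0.846 − 0.21454/0.39000 = 0.29590.
Δp* = 0.29590 − 0.12217 = +0.17373.

0.1737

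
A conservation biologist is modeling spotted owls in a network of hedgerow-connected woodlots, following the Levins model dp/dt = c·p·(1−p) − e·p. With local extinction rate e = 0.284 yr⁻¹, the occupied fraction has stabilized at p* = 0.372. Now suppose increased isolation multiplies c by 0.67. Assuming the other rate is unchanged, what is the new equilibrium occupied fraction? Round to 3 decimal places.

0.063

Balance c(1−p*) = e gives c = e/(1 − 0.37200) = 0.284/0.62800 = 0.45223.
New p* = 1 − e/c = 1 − 0.28400/0.30299 = 0.06268.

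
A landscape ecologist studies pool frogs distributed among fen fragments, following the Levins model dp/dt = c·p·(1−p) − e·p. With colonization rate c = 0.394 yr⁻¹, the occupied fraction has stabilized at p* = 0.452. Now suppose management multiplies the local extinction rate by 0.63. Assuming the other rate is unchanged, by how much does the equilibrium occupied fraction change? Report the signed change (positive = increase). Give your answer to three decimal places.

0.203

Balance c(1−p*) = e gives e = 0.394×(1 − 0.45200) = 0.21591.
New p* = 1 − e/c = 1 − 0.13602/0.39400 = 0.65477.
Δp* = 0.65477 − 0.45200 = +0.20277.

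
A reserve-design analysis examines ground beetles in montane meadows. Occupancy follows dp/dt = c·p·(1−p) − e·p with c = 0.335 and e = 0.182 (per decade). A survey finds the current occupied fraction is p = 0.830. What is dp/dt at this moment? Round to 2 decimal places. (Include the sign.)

Colonization term: c·p·(1−p) = 0.335×0.830×0.1700 = 0.04727.
Extinction term: e·p = 0.15106.
dp/dt = 0.04727 − 0.15106 = -0.10379.

-0.10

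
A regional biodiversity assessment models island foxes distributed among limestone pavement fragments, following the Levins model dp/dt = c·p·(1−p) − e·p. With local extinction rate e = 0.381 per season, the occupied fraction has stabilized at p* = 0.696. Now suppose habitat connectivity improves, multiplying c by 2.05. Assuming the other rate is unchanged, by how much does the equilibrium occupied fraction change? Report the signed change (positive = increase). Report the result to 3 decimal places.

Balance c(1−p*) = e gives c = e/(1 − 0.69600) = 0.381/0.30400 = 1.25329.
New p* = 1 − e/c = 1 − 0.38100/2.56924 = 0.85171.
Δp* = 0.85171 − 0.69600 = +0.15571.

0.156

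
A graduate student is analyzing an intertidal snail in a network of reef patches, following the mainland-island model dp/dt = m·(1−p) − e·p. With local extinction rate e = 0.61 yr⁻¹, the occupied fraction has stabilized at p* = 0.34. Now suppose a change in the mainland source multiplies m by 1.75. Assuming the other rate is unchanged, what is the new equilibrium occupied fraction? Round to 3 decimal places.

Balance m(1−p*) = e·p* gives m = e·p*/(1−p*) = 0.61×0.34000/0.66000 = 0.31424.
New p* = m/(m+e) = 0.54992/(0.54992+0.61000) = 0.47410.

0.474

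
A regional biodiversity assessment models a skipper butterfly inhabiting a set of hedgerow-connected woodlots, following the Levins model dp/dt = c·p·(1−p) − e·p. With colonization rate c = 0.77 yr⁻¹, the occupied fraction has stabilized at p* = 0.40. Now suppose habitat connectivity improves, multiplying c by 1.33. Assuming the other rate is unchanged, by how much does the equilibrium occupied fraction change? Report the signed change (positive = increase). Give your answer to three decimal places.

0.149

Balance c(1−p*) = e gives e = 0.77×(1 − 0.40000) = 0.46200.
New p* = 1 − e/c = 1 − 0.46200/1.02410 = 0.54887.
Δp* = 0.54887 − 0.40000 = +0.14887.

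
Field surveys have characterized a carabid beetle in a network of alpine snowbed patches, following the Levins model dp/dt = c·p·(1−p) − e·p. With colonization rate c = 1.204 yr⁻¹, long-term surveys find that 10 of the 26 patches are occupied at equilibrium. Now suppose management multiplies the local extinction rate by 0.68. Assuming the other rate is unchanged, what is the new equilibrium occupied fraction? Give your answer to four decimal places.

0.5815

Observed p* = 10/26 = 0.38462.
Balance c(1−p*) = e gives e = 1.204×(1 − 0.38462) = 0.74092.
New p* = 1 − e/c = 1 − 0.50383/1.20400 = 0.58154.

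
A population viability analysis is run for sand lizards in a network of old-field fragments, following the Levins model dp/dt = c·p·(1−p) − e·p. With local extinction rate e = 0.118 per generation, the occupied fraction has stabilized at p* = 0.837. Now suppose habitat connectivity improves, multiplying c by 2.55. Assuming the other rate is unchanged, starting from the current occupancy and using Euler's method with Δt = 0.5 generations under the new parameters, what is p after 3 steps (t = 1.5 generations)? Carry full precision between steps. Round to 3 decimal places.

0.936

Balance c(1−p*) = e gives c = e/(1 − 0.83700) = 0.118/0.16300 = 0.72393.
Starting from p₀ = 0.83700; update p ← p + (dp/dt)·Δt with the new parameters.
step 1: Δp = +0.07654, p = 0.91354
step 2: Δp = +0.01900, p = 0.93255
step 3: Δp = +0.00304, p = 0.93559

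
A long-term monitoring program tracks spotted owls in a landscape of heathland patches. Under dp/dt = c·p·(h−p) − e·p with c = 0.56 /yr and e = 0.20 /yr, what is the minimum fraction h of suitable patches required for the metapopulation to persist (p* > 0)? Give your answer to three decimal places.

0.357

p* = h − e/c is positive only when h > e/c.
h_min = e/c = 0.20/0.56 = 0.3571.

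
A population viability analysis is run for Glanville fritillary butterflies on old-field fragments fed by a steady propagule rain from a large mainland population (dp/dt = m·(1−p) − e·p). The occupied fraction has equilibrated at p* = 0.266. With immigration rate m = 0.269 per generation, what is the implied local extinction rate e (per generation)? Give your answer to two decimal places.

0.74

At equilibrium m(1−p*) = e·p*, so e = m(1−p*)/p*.
e = 0.269 × 0.7340 / 0.266 = 0.7423.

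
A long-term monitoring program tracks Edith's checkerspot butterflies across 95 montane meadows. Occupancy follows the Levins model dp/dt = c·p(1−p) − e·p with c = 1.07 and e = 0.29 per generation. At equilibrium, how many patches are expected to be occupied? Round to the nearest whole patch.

69

p* = 1 − e/c = 1 − 0.29/1.07 = 0.7290.
Expected occupied patches = N × p* = 95 × 0.7290 = 69.25 ≈ 69.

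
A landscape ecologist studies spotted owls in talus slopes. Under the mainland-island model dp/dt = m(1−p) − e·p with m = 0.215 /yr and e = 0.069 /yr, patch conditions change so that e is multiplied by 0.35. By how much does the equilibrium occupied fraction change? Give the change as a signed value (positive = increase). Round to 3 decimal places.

Before: p* = 0.215/(0.215+0.069) = 0.7570.
After: m = 0.215, e = 0.02415; p* = 0.215/0.2392 = 0.8990.
Δp* = 0.8990 − 0.7570 = +0.1420.

0.142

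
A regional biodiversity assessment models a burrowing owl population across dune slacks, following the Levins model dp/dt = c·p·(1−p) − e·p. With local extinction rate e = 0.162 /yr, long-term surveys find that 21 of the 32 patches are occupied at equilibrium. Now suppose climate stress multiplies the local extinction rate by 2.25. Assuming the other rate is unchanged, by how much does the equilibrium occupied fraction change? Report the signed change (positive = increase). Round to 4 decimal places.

Observed p* = 21/32 = 0.65625.
Balance c(1−p*) = e gives c = e/(1 − 0.65625) = 0.162/0.34375 = 0.47127.
New p* = 1 − e/c = 1 − 0.36450/0.47127 = 0.22656.
Δp* = 0.22656 − 0.65625 = -0.42969.

-0.4297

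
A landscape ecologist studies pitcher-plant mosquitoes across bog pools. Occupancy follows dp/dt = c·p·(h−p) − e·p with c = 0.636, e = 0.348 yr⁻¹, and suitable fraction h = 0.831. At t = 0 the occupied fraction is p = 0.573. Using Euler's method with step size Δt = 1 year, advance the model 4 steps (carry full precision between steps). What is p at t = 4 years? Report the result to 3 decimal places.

Update rule: p ← p + [c·p·(h−p) − e·p]·Δt with Δt = 1.
step 1: Δp = -0.10538, p = 0.46762
step 2: Δp = -0.05466, p = 0.41296
step 3: Δp = -0.03391, p = 0.37904
step 4: Δp = -0.02295, p = 0.35609

0.356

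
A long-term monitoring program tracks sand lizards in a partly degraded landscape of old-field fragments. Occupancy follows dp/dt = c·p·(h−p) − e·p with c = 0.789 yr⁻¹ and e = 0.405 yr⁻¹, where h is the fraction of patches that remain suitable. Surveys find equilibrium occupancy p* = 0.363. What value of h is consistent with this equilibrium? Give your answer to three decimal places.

0.876

At equilibrium c(h−p*) = e, so h = p* + e/c.
h = 0.363 + 0.405/0.789 = 0.363 + 0.5133 = 0.8763.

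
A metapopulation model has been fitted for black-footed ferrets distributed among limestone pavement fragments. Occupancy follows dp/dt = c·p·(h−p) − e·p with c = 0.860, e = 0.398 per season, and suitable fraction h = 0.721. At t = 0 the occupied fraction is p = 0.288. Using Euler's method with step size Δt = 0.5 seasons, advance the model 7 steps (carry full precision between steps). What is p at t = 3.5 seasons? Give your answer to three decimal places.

0.270

Update rule: p ← p + [c·p·(h−p) − e·p]·Δt with Δt = 0.5.
  1  |  dp/dt·Δt = -0.003689  |  p_1 = 0.284311
  2  |  dp/dt·Δt = -0.003191  |  p_2 = 0.281120
  3  |  dp/dt·Δt = -0.002769  |  p_3 = 0.278350
  4  |  dp/dt·Δt = -0.002411  |  p_4 = 0.275940
  5  |  dp/dt·Δt = -0.002104  |  p_5 = 0.273836
  6  |  dp/dt·Δt = -0.001840  |  p_6 = 0.271996
  7  |  dp/dt·Δt = -0.001612  |  p_7 = 0.270383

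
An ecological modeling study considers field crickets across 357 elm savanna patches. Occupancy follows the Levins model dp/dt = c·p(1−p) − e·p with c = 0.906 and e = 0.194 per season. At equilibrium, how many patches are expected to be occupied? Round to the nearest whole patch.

281

p* = 1 − e/c = 1 − 0.194/0.906 = 0.7859.
Expected occupied patches = N × p* = 357 × 0.7859 = 280.56 ≈ 281.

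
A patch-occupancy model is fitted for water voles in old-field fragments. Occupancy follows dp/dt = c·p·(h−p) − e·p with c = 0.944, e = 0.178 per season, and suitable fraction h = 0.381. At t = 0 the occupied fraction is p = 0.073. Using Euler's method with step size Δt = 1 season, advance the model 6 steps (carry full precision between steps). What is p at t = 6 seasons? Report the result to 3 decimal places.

0.124

Update rule: p ← p + [c·p·(h−p) − e·p]·Δt with Δt = 1.
  1  |  dp/dt·Δt = +0.008231  |  p_1 = 0.081231
  2  |  dp/dt·Δt = +0.008528  |  p_2 = 0.089759
  3  |  dp/dt·Δt = +0.008700  |  p_3 = 0.098459
  4  |  dp/dt·Δt = +0.008735  |  p_4 = 0.107194
  5  |  dp/dt·Δt = +0.008626  |  p_5 = 0.115821
  6  |  dp/dt·Δt = +0.008377  |  p_6 = 0.124198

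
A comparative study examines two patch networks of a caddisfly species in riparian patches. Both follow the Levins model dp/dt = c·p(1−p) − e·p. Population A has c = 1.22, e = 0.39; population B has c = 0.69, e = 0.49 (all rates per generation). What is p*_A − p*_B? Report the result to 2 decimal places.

0.39

A: p*_A = 1 − 0.39/1.22 = 0.6803.
B: p*_B = 1 − 0.49/0.69 = 0.2899.
p*_A − p*_B = 0.6803 − 0.2899 = 0.3905.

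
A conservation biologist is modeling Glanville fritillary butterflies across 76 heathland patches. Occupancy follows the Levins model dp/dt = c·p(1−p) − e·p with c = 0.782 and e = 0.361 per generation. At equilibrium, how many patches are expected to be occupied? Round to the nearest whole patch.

p* = 1 − e/c = 1 − 0.361/0.782 = 0.5384.
Expected occupied patches = N × p* = 76 × 0.5384 = 40.92 ≈ 41.

41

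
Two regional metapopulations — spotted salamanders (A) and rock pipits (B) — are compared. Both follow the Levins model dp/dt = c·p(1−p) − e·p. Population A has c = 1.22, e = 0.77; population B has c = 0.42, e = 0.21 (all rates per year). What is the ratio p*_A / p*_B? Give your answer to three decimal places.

0.738

A: p*_A = 1 − 0.77/1.22 = 0.3689.
B: p*_B = 1 − 0.21/0.42 = 0.5000.
p*_A / p*_B = 0.3689/0.5000 = 0.7377.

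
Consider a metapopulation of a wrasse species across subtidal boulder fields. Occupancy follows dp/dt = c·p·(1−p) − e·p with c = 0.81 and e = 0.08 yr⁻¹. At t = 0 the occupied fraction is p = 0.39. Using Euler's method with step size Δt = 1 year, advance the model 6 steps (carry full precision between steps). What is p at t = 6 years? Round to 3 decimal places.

0.899

Update rule: p ← p + [c·p·(1−p) − e·p]·Δt with Δt = 1.
step 1: Δp = +0.16150, p = 0.55150
step 2: Δp = +0.15623, p = 0.70773
step 3: Δp = +0.11093, p = 0.81866
step 4: Δp = +0.05476, p = 0.87342
step 5: Δp = +0.01968, p = 0.89310
step 6: Δp = +0.00589, p = 0.89898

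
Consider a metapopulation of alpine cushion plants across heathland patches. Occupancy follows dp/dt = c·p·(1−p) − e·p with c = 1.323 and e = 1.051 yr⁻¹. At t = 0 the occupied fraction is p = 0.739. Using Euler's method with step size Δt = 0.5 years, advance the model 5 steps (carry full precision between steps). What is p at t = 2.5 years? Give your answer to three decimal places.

Update rule: p ← p + [c·p·(1−p) − e·p]·Δt with Δt = 0.5.
p: 0.73900 → 0.47824  (Δp = -0.26076)
p: 0.47824 → 0.39199  (Δp = -0.08626)
p: 0.39199 → 0.34366  (Δp = -0.04833)
p: 0.34366 → 0.31227  (Δp = -0.03139)
p: 0.31227 → 0.29023  (Δp = -0.02204)

0.290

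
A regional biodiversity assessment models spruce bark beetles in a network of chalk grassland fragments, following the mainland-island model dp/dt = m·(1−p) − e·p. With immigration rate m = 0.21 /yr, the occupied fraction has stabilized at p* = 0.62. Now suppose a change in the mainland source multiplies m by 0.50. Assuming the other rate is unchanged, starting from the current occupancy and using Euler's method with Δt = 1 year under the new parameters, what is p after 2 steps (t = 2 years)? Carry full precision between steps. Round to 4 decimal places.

0.5495

Balance m(1−p*) = e·p* gives e = m(1−p*)/p* = 0.21×0.38000/0.62000 = 0.12871.
Starting from p₀ = 0.62000; update p ← p + (dp/dt)·Δt with the new parameters.
  1  |  dp/dt·Δt = -0.039900  |  p_1 = 0.580100
  2  |  dp/dt·Δt = -0.030575  |  p_2 = 0.549525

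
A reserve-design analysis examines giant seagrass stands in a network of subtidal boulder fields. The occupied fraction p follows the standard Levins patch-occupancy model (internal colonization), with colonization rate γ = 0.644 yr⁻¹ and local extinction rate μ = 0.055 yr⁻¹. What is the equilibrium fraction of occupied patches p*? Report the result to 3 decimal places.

0.915

At equilibrium, colonization balances extinction: γ·p*·(1−p*) = μ·p*.
So p* = 1 − μ/γ = 1 − 0.055/0.644 = 1 − 0.0854 = 0.9146.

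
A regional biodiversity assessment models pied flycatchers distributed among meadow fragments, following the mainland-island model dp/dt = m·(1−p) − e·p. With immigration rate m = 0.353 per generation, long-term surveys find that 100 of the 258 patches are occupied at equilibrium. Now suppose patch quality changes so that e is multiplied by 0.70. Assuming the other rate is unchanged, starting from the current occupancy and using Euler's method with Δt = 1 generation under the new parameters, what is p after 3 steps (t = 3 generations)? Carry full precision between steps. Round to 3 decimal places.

Observed p* = 100/258 = 0.38760.
Balance m(1−p*) = e·p* gives e = m(1−p*)/p* = 0.353×0.61240/0.38760 = 0.55774.
Starting from p₀ = 0.38760; update p ← p + (dp/dt)·Δt with the new parameters.
t = 1: p = 0.38760 + (+0.06485) = 0.45245
t = 2: p = 0.45245 + (+0.01664) = 0.46909
t = 3: p = 0.46909 + (+0.00427) = 0.47336

0.473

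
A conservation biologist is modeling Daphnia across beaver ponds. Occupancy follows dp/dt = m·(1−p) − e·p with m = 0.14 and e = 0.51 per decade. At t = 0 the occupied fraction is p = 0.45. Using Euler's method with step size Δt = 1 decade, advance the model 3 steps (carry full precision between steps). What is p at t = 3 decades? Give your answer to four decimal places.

0.2254

Update rule: p ← p + [m·(1−p) − e·p]·Δt with Δt = 1.
t = 1: p = 0.45000 + (-0.15250) = 0.29750
t = 2: p = 0.29750 + (-0.05337) = 0.24412
t = 3: p = 0.24412 + (-0.01868) = 0.22544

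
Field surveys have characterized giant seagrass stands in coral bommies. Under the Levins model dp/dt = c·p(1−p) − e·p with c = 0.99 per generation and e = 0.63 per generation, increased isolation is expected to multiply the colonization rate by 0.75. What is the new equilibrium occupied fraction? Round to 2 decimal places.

0.15

Before: p* = 1 − 0.63/0.99 = 0.3636.
After the change, c = 0.7425, e = 0.63, so p* = 1 − 0.63/0.7425 = 0.1515.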